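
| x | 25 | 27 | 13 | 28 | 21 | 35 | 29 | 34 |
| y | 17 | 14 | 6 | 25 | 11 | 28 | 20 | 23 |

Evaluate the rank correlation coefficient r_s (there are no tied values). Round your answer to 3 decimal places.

0.905

Rank x: 3, 4, 1, 5, 2, 8, 6, 7
Rank y: 4, 3, 1, 7, 2, 8, 5, 6
d = rank(x) − rank(y): -1, 1, 0, -2, 0, 0, 1, 1; Σd² = 8
ρ = 1 − 6Σd² / [n(n²−1)] = 1 − 6×8 / (8×63) = 1 − 48/504 ≈ 0.905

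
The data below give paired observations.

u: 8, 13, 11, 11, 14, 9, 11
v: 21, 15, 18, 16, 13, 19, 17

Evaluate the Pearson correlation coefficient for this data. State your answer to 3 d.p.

-0.968

n = 7, Σu = 77, Σv = 119, Σu² = 873, Σv² = 2065, Σuv = 1277
nΣuv − ΣuΣv = 8939 − 9163 = -224
nΣu² − (Σu)² = 6111 − 5929 = 182; nΣv² − (Σv)² = 14455 − 14161 = 294
r = -224 / √(182 × 294) = -224 / 231.3180 ≈ -0.968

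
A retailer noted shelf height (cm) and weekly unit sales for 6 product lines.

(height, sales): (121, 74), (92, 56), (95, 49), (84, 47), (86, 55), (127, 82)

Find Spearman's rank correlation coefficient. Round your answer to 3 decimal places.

Rank height: 5, 3, 4, 1, 2, 6
Rank sales: 5, 4, 2, 1, 3, 6
d = rank(height) − rank(sales): 0, -1, 2, 0, -1, 0; Σd² = 6
ρ = 1 − 6Σd² / [n(n²−1)] = 1 − 6×6 / (6×35) = 1 − 36/210 ≈ 0.829

0.829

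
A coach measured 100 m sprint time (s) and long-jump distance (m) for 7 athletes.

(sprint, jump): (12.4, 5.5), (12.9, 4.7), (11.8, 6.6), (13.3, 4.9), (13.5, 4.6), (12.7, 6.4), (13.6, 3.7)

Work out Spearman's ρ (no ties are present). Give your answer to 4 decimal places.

-0.9286

Rank sprint: 2, 4, 1, 5, 6, 3, 7
Rank jump: 5, 3, 7, 4, 2, 6, 1
d = rank(sprint) − rank(jump): -3, 1, -6, 1, 4, -3, 6; Σd² = 108
ρ = 1 − 6Σd² / [n(n²−1)] = 1 − 6×108 / (7×48) = 1 − 648/336 ≈ -0.9286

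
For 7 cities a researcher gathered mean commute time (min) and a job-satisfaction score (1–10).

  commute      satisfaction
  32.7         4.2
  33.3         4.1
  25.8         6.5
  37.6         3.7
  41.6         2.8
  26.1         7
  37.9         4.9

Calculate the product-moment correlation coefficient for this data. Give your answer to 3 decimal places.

n = 7, Σx = 235, Σy = 33.2, Σx² = 8105.76, Σy² = 171.24, Σxy = 1065.58
nΣxy − ΣxΣy = 7459.06 − 7802 = -342.94
nΣx² − (Σx)² = 56740.32 − 55225 = 1515.32; nΣy² − (Σy)² = 1198.68 − 1102.24 = 96.44
r = -342.94 / √(1515.32 × 96.44) = -342.94 / 382.2793 ≈ -0.897

-0.897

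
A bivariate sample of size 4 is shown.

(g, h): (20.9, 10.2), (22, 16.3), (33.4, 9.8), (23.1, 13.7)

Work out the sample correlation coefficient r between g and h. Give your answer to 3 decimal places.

-0.505

n = 4, Σg = 99.4, Σh = 50, Σg² = 2569.98, Σh² = 653.46, Σgh = 1215.57
nΣgh − ΣgΣh = 4862.28 − 4970 = -107.72
nΣg² − (Σg)² = 10279.92 − 9880.36 = 399.56; nΣh² − (Σh)² = 2613.84 − 2500 = 113.84
r = -107.72 / √(399.56 × 113.84) = -107.72 / 213.2743 ≈ -0.505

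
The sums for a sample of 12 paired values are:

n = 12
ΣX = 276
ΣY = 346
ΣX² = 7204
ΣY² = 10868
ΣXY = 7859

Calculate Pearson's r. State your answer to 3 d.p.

-0.113

r = (nΣXY − ΣXΣY) / √[(nΣX² − (ΣX)²)(nΣY² − (ΣY)²)]
Numerator: 12×7859 − 276×346 = -1188
Denominator: √[(86448 − 76176)(130416 − 119716)] = √[10272 × 10700] = 10483.8161
r = -1188 / 10483.8161 ≈ -0.113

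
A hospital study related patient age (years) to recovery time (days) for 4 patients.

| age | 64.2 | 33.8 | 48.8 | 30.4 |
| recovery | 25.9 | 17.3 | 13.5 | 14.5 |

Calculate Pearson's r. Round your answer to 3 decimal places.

n = 4, Σx = 177.2, Σy = 71.2, Σx² = 8569.68, Σy² = 1362.6, Σxy = 3347.12
nΣxy − ΣxΣy = 13388.48 − 12616.64 = 771.84
nΣx² − (Σx)² = 34278.72 − 31399.84 = 2878.88; nΣy² − (Σy)² = 5450.4 − 5069.44 = 380.96
r = 771.84 / √(2878.88 × 380.96) = 771.84 / 1047.2527 ≈ 0.737

0.737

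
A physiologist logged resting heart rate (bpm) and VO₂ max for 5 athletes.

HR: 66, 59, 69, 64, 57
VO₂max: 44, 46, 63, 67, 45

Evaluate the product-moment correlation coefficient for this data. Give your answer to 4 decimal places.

0.5613

n = 5, Σx = 315, Σy = 265, Σx² = 19943, Σy² = 14535, Σxy = 16818
nΣxy − ΣxΣy = 84090 − 83475 = 615
nΣx² − (Σx)² = 99715 − 99225 = 490; nΣy² − (Σy)² = 72675 − 70225 = 2450
r = 615 / √(490 × 2450) = 615 / 1095.6733 ≈ 0.5613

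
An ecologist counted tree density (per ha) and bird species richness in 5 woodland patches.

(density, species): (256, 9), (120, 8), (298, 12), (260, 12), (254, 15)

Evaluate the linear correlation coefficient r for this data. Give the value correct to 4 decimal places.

n = 5, Σx = 1188, Σy = 56, Σx² = 300856, Σy² = 658, Σxy = 13770
nΣxy − ΣxΣy = 68850 − 66528 = 2322
nΣx² − (Σx)² = 1504280 − 1411344 = 92936; nΣy² − (Σy)² = 3290 − 3136 = 154
r = 2322 / √(92936 × 154) = 2322 / 3783.1394 ≈ 0.6138

0.6138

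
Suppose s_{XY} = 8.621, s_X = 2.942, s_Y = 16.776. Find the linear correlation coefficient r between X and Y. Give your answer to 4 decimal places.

0.1747

r = Cov(X,Y) / (s_X · s_Y) = 8.621 / (2.942 × 16.776)
  = 8.621 / 49.3550 ≈ 0.1747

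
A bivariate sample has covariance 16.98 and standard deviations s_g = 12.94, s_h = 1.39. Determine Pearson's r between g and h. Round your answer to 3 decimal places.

r = Cov(g,h) / (s_g · s_h) = 16.98 / (12.94 × 1.39)
  = 16.98 / 17.9866 ≈ 0.944

0.944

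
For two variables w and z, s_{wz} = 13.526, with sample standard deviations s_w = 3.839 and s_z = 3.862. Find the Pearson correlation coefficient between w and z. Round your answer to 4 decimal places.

r = Cov(w,z) / (s_w · s_z) = 13.526 / (3.839 × 3.862)
  = 13.526 / 14.8262 ≈ 0.9123

0.9123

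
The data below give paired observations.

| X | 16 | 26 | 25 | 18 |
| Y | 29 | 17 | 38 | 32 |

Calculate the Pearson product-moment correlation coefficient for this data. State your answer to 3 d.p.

n = 4, ΣX = 85, ΣY = 116, ΣX² = 1881, ΣY² = 3598, ΣXY = 2432
nΣXY − ΣXΣY = 9728 − 9860 = -132
nΣX² − (ΣX)² = 7524 − 7225 = 299; nΣY² − (ΣY)² = 14392 − 13456 = 936
r = -132 / √(299 × 936) = -132 / 529.0217 ≈ -0.250

-0.250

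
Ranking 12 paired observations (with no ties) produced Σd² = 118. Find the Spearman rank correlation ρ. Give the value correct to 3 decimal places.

0.587

ρ = 1 − 6Σd² / [n(n²−1)] = 1 − 6×118 / (12×143)
  = 1 − 708/1716 = 1 − 0.4126 ≈ 0.587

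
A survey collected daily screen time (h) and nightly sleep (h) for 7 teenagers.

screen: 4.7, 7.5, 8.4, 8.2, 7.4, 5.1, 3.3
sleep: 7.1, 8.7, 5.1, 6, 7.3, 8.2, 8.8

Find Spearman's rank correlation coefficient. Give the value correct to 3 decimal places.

Rank screen: 2, 5, 7, 6, 4, 3, 1
Rank sleep: 3, 6, 1, 2, 4, 5, 7
d = rank(screen) − rank(sleep): -1, -1, 6, 4, 0, -2, -6; Σd² = 94
ρ = 1 − 6Σd² / [n(n²−1)] = 1 − 6×94 / (7×48) = 1 − 564/336 ≈ -0.679

-0.679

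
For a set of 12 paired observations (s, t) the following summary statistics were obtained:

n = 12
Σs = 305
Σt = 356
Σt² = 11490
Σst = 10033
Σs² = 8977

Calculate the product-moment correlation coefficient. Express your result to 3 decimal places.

r = (nΣst − ΣsΣt) / √[(nΣs² − (Σs)²)(nΣt² − (Σt)²)]
Numerator: 12×10033 − 305×356 = 11816
Denominator: √[(107724 − 93025)(137880 − 126736)] = √[14699 × 11144] = 12798.6584
r = 11816 / 12798.6584 ≈ 0.923

0.923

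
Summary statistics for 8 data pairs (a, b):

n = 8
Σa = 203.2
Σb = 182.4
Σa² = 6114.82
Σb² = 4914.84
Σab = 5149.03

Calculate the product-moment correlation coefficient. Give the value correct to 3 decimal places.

0.608

r = (nΣab − ΣaΣb) / √[(nΣa² − (Σa)²)(nΣb² − (Σb)²)]
Numerator: 8×5149.03 − 203.2×182.4 = 4128.56
Denominator: √[(48918.56 − 41290.24)(39318.72 − 33269.76)] = √[7628.32 × 6048.96] = 6792.8935
r = 4128.56 / 6792.8935 ≈ 0.608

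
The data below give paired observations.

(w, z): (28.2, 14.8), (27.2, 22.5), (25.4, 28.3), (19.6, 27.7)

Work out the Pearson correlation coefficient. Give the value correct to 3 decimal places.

-0.703

n = 4, Σw = 100.4, Σz = 93.3, Σw² = 2564.4, Σz² = 2293.47, Σwz = 2291.1
nΣwz − ΣwΣz = 9164.4 − 9367.32 = -202.92
nΣw² − (Σw)² = 10257.6 − 10080.16 = 177.44; nΣz² − (Σz)² = 9173.88 − 8704.89 = 468.99
r = -202.92 / √(177.44 × 468.99) = -202.92 / 288.4746 ≈ -0.703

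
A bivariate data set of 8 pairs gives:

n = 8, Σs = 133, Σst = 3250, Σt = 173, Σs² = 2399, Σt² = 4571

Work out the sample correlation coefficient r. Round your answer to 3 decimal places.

0.947

r = (nΣst − ΣsΣt) / √[(nΣs² − (Σs)²)(nΣt² − (Σt)²)]
Numerator: 8×3250 − 133×173 = 2991
Denominator: √[(19192 − 17689)(36568 − 29929)] = √[1503 × 6639] = 3158.8632
r = 2991 / 3158.8632 ≈ 0.947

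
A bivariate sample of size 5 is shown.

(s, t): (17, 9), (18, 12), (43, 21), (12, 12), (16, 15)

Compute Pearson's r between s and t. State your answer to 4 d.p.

n = 5, Σs = 106, Σt = 69, Σs² = 2862, Σt² = 1035, Σst = 1656
nΣst − ΣsΣt = 8280 − 7314 = 966
nΣs² − (Σs)² = 14310 − 11236 = 3074; nΣt² − (Σt)² = 5175 − 4761 = 414
r = 966 / √(3074 × 414) = 966 / 1128.1117 ≈ 0.8563

0.8563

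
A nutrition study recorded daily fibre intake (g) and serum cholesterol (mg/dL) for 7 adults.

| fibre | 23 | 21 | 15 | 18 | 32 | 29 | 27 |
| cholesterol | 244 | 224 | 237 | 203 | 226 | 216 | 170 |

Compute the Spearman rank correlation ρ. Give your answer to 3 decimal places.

-0.143

Rank fibre: 4, 3, 1, 2, 7, 6, 5
Rank cholesterol: 7, 4, 6, 2, 5, 3, 1
d = rank(fibre) − rank(cholesterol): -3, -1, -5, 0, 2, 3, 4; Σd² = 64
ρ = 1 − 6Σd² / [n(n²−1)] = 1 − 6×64 / (7×48) = 1 − 384/336 ≈ -0.143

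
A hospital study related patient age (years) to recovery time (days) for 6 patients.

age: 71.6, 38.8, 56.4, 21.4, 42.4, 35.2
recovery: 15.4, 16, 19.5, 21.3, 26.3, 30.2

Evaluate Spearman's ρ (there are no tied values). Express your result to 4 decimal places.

-0.6000

Rank age: 6, 3, 5, 1, 4, 2
Rank recovery: 1, 2, 3, 4, 5, 6
d = rank(age) − rank(recovery): 5, 1, 2, -3, -1, -4; Σd² = 56
ρ = 1 − 6Σd² / [n(n²−1)] = 1 − 6×56 / (6×35) = 1 − 336/210 ≈ -0.6000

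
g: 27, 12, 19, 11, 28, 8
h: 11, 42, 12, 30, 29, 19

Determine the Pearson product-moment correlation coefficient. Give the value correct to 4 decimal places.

n = 6, Σg = 105, Σh = 143, Σg² = 2203, Σh² = 4131, Σgh = 2323
nΣgh − ΣgΣh = 13938 − 15015 = -1077
nΣg² − (Σg)² = 13218 − 11025 = 2193; nΣh² − (Σh)² = 24786 − 20449 = 4337
r = -1077 / √(2193 × 4337) = -1077 / 3083.9976 ≈ -0.3492

-0.3492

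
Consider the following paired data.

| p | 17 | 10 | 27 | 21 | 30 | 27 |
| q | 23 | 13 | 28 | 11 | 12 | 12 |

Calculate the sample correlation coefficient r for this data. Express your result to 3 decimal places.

n = 6, Σp = 132, Σq = 99, Σp² = 3188, Σq² = 1891, Σpq = 2192
nΣpq − ΣpΣq = 13152 − 13068 = 84
nΣp² − (Σp)² = 19128 − 17424 = 1704; nΣq² − (Σq)² = 11346 − 9801 = 1545
r = 84 / √(1704 × 1545) = 84 / 1622.5535 ≈ 0.052

0.052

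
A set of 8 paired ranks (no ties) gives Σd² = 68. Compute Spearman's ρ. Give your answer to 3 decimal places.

0.190

ρ = 1 − 6Σd² / [n(n²−1)] = 1 − 6×68 / (8×63)
  = 1 − 408/504 = 1 − 0.8095 ≈ 0.190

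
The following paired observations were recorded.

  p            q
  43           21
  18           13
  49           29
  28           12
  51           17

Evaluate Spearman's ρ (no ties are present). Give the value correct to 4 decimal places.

Rank p: 3, 1, 4, 2, 5
Rank q: 4, 2, 5, 1, 3
d = rank(p) − rank(q): -1, -1, -1, 1, 2; Σd² = 8
ρ = 1 − 6Σd² / [n(n²−1)] = 1 − 6×8 / (5×24) = 1 − 48/120 ≈ 0.6000

0.6000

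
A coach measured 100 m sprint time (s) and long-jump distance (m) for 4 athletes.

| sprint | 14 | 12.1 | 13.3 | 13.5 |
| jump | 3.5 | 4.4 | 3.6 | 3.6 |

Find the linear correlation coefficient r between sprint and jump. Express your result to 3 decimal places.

n = 4, Σx = 52.9, Σy = 15.1, Σx² = 701.55, Σy² = 57.53, Σxy = 198.72
nΣxy − ΣxΣy = 794.88 − 798.79 = -3.91
nΣx² − (Σx)² = 2806.2 − 2798.41 = 7.79; nΣy² − (Σy)² = 230.12 − 228.01 = 2.11
r = -3.91 / √(7.79 × 2.11) = -3.91 / 4.0542 ≈ -0.964

-0.964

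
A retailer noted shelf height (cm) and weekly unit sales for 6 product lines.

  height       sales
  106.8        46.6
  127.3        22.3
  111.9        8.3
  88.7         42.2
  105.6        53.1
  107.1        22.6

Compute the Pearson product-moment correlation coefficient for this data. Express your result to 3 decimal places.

-0.498

n = 6, Σx = 647.4, Σy = 195.1, Σx² = 70622.6, Σy² = 7848.95, Σxy = 20515.4
nΣxy − ΣxΣy = 123092.4 − 126307.74 = -3215.34
nΣx² − (Σx)² = 423735.6 − 419126.76 = 4608.84; nΣy² − (Σy)² = 47093.7 − 38064.01 = 9029.69
r = -3215.34 / √(4608.84 × 9029.69) = -3215.34 / 6451.0772 ≈ -0.498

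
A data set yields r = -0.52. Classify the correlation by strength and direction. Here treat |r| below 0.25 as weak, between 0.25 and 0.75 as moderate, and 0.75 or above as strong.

r = -0.52 < 0 so the relationship is negative.
|r| = 0.52, which falls in the moderate range.

moderate negative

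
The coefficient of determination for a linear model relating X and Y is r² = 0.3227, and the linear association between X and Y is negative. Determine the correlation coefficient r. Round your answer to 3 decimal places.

-0.568

|r| = √0.3227 = 0.568
The association is negative, so r = −0.568.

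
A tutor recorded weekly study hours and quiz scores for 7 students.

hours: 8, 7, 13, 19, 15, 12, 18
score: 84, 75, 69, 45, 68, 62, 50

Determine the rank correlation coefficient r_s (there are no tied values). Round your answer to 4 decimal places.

-0.8571

Rank hours: 2, 1, 4, 7, 5, 3, 6
Rank score: 7, 6, 5, 1, 4, 3, 2
d = rank(hours) − rank(score): -5, -5, -1, 6, 1, 0, 4; Σd² = 104
ρ = 1 − 6Σd² / [n(n²−1)] = 1 − 6×104 / (7×48) = 1 − 624/336 ≈ -0.8571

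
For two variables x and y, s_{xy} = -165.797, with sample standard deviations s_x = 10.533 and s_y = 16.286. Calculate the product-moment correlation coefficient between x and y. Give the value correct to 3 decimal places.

-0.967

r = Cov(x,y) / (s_x · s_y) = -165.797 / (10.533 × 16.286)
  = -165.797 / 171.5404 ≈ -0.967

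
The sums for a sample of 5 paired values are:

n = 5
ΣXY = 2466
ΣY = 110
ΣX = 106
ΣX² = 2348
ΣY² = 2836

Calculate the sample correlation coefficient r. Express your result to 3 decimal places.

0.654

r = (nΣXY − ΣXΣY) / √[(nΣX² − (ΣX)²)(nΣY² − (ΣY)²)]
Numerator: 5×2466 − 106×110 = 670
Denominator: √[(11740 − 11236)(14180 − 12100)] = √[504 × 2080] = 1023.8750
r = 670 / 1023.8750 ≈ 0.654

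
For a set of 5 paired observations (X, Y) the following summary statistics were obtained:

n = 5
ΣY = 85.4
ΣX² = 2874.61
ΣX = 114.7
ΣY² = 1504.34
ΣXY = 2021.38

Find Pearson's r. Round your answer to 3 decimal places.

r = (nΣXY − ΣXΣY) / √[(nΣX² − (ΣX)²)(nΣY² − (ΣY)²)]
Numerator: 5×2021.38 − 114.7×85.4 = 311.52
Denominator: √[(14373.05 − 13156.09)(7521.7 − 7293.16)] = √[1216.96 × 228.54] = 527.3747
r = 311.52 / 527.3747 ≈ 0.591

0.591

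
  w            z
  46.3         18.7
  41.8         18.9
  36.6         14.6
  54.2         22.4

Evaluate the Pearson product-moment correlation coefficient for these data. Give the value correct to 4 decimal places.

n = 4, Σw = 178.9, Σz = 74.6, Σw² = 8168.13, Σz² = 1421.82, Σwz = 3404.27
nΣwz − ΣwΣz = 13617.08 − 13345.94 = 271.14
nΣw² − (Σw)² = 32672.52 − 32005.21 = 667.31; nΣz² − (Σz)² = 5687.28 − 5565.16 = 122.12
r = 271.14 / √(667.31 × 122.12) = 271.14 / 285.4679 ≈ 0.9498

0.9498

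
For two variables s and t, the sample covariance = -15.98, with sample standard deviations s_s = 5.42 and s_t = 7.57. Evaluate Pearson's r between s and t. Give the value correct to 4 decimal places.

-0.3895

r = Cov(s,t) / (s_s · s_t) = -15.98 / (5.42 × 7.57)
  = -15.98 / 41.0294 ≈ -0.3895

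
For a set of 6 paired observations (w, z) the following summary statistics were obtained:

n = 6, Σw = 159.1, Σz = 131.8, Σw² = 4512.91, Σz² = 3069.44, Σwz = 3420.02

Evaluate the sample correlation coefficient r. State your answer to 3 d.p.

r = (nΣwz − ΣwΣz) / √[(nΣw² − (Σw)²)(nΣz² − (Σz)²)]
Numerator: 6×3420.02 − 159.1×131.8 = -449.26
Denominator: √[(27077.46 − 25312.81)(18416.64 − 17371.24)] = √[1764.65 × 1045.4] = 1358.2213
r = -449.26 / 1358.2213 ≈ -0.331

-0.331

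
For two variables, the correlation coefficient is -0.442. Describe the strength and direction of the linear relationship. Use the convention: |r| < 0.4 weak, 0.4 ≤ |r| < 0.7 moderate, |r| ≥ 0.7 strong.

r = -0.442 < 0 so the relationship is negative.
|r| = 0.442, which falls in the moderate range.

moderate negative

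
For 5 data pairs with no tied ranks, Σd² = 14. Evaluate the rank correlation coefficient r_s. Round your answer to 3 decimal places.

ρ = 1 − 6Σd² / [n(n²−1)] = 1 − 6×14 / (5×24)
  = 1 − 84/120 = 1 − 0.7000 ≈ 0.300

0.300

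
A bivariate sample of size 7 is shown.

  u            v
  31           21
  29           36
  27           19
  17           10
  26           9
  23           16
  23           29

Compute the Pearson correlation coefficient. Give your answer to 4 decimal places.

0.4662

n = 7, Σu = 176, Σv = 140, Σu² = 4554, Σv² = 3376, Σuv = 3647
nΣuv − ΣuΣv = 25529 − 24640 = 889
nΣu² − (Σu)² = 31878 − 30976 = 902; nΣv² − (Σv)² = 23632 − 19600 = 4032
r = 889 / √(902 × 4032) = 889 / 1907.0564 ≈ 0.4662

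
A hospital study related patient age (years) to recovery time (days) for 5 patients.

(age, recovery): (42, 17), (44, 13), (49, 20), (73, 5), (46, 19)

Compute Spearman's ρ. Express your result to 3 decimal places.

-0.100

Rank age: 1, 2, 4, 5, 3
Rank recovery: 3, 2, 5, 1, 4
d = rank(age) − rank(recovery): -2, 0, -1, 4, -1; Σd² = 22
ρ = 1 − 6Σd² / [n(n²−1)] = 1 − 6×22 / (5×24) = 1 − 132/120 ≈ -0.100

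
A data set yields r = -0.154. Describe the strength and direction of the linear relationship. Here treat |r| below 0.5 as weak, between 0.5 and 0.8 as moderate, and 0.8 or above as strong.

weak negative

r = -0.154 < 0 so the relationship is negative.
|r| = 0.154, which falls in the weak range.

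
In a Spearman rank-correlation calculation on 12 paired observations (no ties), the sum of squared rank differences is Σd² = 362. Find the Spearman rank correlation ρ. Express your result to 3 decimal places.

-0.266

ρ = 1 − 6Σd² / [n(n²−1)] = 1 − 6×362 / (12×143)
  = 1 − 2172/1716 = 1 − 1.2657 ≈ -0.266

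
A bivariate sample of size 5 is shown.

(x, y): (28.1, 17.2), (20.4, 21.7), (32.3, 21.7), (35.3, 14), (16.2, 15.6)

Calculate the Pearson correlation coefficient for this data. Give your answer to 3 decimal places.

n = 5, Σx = 132.3, Σy = 90.2, Σx² = 3757.59, Σy² = 1676.98, Σxy = 2373.83
nΣxy − ΣxΣy = 11869.15 − 11933.46 = -64.31
nΣx² − (Σx)² = 18787.95 − 17503.29 = 1284.66; nΣy² − (Σy)² = 8384.9 − 8136.04 = 248.86
r = -64.31 / √(1284.66 × 248.86) = -64.31 / 565.4206 ≈ -0.114

-0.114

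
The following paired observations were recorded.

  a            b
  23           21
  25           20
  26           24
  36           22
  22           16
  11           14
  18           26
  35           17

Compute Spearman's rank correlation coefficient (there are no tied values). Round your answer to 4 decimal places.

Rank a: 4, 5, 6, 8, 3, 1, 2, 7
Rank b: 5, 4, 7, 6, 2, 1, 8, 3
d = rank(a) − rank(b): -1, 1, -1, 2, 1, 0, -6, 4; Σd² = 60
ρ = 1 − 6Σd² / [n(n²−1)] = 1 − 6×60 / (8×63) = 1 − 360/504 ≈ 0.2857

0.2857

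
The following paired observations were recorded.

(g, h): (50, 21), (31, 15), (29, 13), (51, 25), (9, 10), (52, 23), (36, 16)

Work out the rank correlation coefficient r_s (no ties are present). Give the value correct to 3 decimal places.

0.964

Rank g: 5, 3, 2, 6, 1, 7, 4
Rank h: 5, 3, 2, 7, 1, 6, 4
d = rank(g) − rank(h): 0, 0, 0, -1, 0, 1, 0; Σd² = 2
ρ = 1 − 6Σd² / [n(n²−1)] = 1 − 6×2 / (7×48) = 1 − 12/336 ≈ 0.964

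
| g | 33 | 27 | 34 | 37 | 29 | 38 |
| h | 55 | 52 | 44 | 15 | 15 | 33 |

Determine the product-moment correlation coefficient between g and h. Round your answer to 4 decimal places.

n = 6, Σg = 198, Σh = 214, Σg² = 6628, Σh² = 9204, Σgh = 6959
nΣgh − ΣgΣh = 41754 − 42372 = -618
nΣg² − (Σg)² = 39768 − 39204 = 564; nΣh² − (Σh)² = 55224 − 45796 = 9428
r = -618 / √(564 × 9428) = -618 / 2305.9471 ≈ -0.2680

-0.2680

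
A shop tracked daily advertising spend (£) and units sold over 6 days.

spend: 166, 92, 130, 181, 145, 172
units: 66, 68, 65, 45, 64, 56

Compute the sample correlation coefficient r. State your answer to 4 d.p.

n = 6, Σx = 886, Σy = 364, Σx² = 136290, Σy² = 22462, Σxy = 52719
nΣxy − ΣxΣy = 316314 − 322504 = -6190
nΣx² − (Σx)² = 817740 − 784996 = 32744; nΣy² − (Σy)² = 134772 − 132496 = 2276
r = -6190 / √(32744 × 2276) = -6190 / 8632.8063 ≈ -0.7170

-0.7170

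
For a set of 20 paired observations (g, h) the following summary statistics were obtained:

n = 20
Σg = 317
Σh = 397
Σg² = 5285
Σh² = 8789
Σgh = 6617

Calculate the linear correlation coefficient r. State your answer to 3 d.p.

0.667

r = (nΣgh − ΣgΣh) / √[(nΣg² − (Σg)²)(nΣh² − (Σh)²)]
Numerator: 20×6617 − 317×397 = 6491
Denominator: √[(105700 − 100489)(175780 − 157609)] = √[5211 × 18171] = 9730.8315
r = 6491 / 9730.8315 ≈ 0.667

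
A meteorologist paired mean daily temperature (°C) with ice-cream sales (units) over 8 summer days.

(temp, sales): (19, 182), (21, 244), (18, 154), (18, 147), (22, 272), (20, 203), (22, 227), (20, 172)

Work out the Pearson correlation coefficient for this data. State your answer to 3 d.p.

0.916

n = 8, Σx = 160, Σy = 1601, Σx² = 3218, Σy² = 334291, Σxy = 32478
nΣxy − ΣxΣy = 259824 − 256160 = 3664
nΣx² − (Σx)² = 25744 − 25600 = 144; nΣy² − (Σy)² = 2674328 − 2563201 = 111127
r = 3664 / √(144 × 111127) = 3664 / 4000.2860 ≈ 0.916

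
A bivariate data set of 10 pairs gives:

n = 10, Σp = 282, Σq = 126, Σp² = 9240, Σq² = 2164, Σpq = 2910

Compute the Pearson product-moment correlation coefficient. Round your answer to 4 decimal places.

-0.7466

r = (nΣpq − ΣpΣq) / √[(nΣp² − (Σp)²)(nΣq² − (Σq)²)]
Numerator: 10×2910 − 282×126 = -6432
Denominator: √[(92400 − 79524)(21640 − 15876)] = √[12876 × 5764] = 8614.9442
r = -6432 / 8614.9442 ≈ -0.7466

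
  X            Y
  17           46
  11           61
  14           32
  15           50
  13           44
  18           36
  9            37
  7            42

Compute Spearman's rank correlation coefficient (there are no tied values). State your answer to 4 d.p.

-0.0714

Rank X: 7, 3, 5, 6, 4, 8, 2, 1
Rank Y: 6, 8, 1, 7, 5, 2, 3, 4
d = rank(X) − rank(Y): 1, -5, 4, -1, -1, 6, -1, -3; Σd² = 90
ρ = 1 − 6Σd² / [n(n²−1)] = 1 − 6×90 / (8×63) = 1 − 540/504 ≈ -0.0714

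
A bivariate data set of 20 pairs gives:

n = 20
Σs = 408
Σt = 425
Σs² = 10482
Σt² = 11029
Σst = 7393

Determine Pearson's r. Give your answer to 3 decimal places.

-0.615

r = (nΣst − ΣsΣt) / √[(nΣs² − (Σs)²)(nΣt² − (Σt)²)]
Numerator: 20×7393 − 408×425 = -25540
Denominator: √[(209640 − 166464)(220580 − 180625)] = √[43176 × 39955] = 41534.2880
r = -25540 / 41534.2880 ≈ -0.615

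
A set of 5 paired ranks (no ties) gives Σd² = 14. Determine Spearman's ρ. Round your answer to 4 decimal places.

0.3000

ρ = 1 − 6Σd² / [n(n²−1)] = 1 − 6×14 / (5×24)
  = 1 − 84/120 = 1 − 0.70000 ≈ 0.3000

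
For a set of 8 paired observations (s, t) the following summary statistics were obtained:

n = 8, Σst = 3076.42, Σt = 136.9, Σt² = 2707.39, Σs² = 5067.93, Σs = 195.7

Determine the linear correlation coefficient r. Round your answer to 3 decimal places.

-0.852

r = (nΣst − ΣsΣt) / √[(nΣs² − (Σs)²)(nΣt² − (Σt)²)]
Numerator: 8×3076.42 − 195.7×136.9 = -2179.97
Denominator: √[(40543.44 − 38298.49)(21659.12 − 18741.61)] = √[2244.95 × 2917.51] = 2559.2311
r = -2179.97 / 2559.2311 ≈ -0.852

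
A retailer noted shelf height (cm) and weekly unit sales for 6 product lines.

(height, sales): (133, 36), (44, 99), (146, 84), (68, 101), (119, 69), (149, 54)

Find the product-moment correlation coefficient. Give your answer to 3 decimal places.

n = 6, Σx = 659, Σy = 443, Σx² = 81927, Σy² = 36031, Σxy = 44533
nΣxy − ΣxΣy = 267198 − 291937 = -24739
nΣx² − (Σx)² = 491562 − 434281 = 57281; nΣy² − (Σy)² = 216186 − 196249 = 19937
r = -24739 / √(57281 × 19937) = -24739 / 33793.6576 ≈ -0.732

-0.732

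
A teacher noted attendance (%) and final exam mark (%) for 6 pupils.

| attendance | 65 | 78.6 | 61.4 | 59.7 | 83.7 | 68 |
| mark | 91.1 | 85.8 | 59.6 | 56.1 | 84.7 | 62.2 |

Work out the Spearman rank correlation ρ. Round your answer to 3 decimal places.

0.600

Rank attendance: 3, 5, 2, 1, 6, 4
Rank mark: 6, 5, 2, 1, 4, 3
d = rank(attendance) − rank(mark): -3, 0, 0, 0, 2, 1; Σd² = 14
ρ = 1 − 6Σd² / [n(n²−1)] = 1 − 6×14 / (6×35) = 1 − 84/210 ≈ 0.600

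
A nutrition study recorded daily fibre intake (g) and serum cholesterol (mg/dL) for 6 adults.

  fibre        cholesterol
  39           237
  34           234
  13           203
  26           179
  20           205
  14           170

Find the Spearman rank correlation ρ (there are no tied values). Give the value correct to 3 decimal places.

0.714

Rank fibre: 6, 5, 1, 4, 3, 2
Rank cholesterol: 6, 5, 3, 2, 4, 1
d = rank(fibre) − rank(cholesterol): 0, 0, -2, 2, -1, 1; Σd² = 10
ρ = 1 − 6Σd² / [n(n²−1)] = 1 − 6×10 / (6×35) = 1 − 60/210 ≈ 0.714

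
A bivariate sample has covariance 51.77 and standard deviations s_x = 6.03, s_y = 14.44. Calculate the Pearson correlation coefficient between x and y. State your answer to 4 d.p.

0.5946

r = Cov(x,y) / (s_x · s_y) = 51.77 / (6.03 × 14.44)
  = 51.77 / 87.0732 ≈ 0.5946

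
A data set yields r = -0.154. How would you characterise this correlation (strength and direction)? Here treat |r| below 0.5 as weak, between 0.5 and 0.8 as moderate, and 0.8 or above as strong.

r = -0.154 < 0 so the relationship is negative.
|r| = 0.154, which falls in the weak range.

weak negative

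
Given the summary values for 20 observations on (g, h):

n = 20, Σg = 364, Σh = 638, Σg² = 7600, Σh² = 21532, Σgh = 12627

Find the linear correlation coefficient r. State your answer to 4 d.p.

r = (nΣgh − ΣgΣh) / √[(nΣg² − (Σg)²)(nΣh² − (Σh)²)]
Numerator: 20×12627 − 364×638 = 20308
Denominator: √[(152000 − 132496)(430640 − 407044)] = √[19504 × 23596] = 21452.6545
r = 20308 / 21452.6545 ≈ 0.9466

0.9466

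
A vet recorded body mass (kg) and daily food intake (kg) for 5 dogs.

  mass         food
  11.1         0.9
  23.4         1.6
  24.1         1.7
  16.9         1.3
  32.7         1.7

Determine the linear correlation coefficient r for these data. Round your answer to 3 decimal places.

0.908

n = 5, Σx = 108.2, Σy = 7.2, Σx² = 2606.48, Σy² = 10.84, Σxy = 165.96
nΣxy − ΣxΣy = 829.8 − 779.04 = 50.76
nΣx² − (Σx)² = 13032.4 − 11707.24 = 1325.16; nΣy² − (Σy)² = 54.2 − 51.84 = 2.36
r = 50.76 / √(1325.16 × 2.36) = 50.76 / 55.9230 ≈ 0.908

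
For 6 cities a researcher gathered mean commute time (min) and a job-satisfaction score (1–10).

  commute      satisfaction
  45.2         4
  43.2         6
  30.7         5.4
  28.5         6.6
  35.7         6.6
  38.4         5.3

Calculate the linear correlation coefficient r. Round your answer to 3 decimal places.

-0.599

n = 6, Σx = 221.7, Σy = 33.9, Σx² = 8413.07, Σy² = 196.37, Σxy = 1233.02
nΣxy − ΣxΣy = 7398.12 − 7515.63 = -117.51
nΣx² − (Σx)² = 50478.42 − 49150.89 = 1327.53; nΣy² − (Σy)² = 1178.22 − 1149.21 = 29.01
r = -117.51 / √(1327.53 × 29.01) = -117.51 / 196.2438 ≈ -0.599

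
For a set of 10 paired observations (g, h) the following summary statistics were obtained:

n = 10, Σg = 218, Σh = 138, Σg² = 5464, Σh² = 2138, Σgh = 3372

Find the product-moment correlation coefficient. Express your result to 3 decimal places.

0.892

r = (nΣgh − ΣgΣh) / √[(nΣg² − (Σg)²)(nΣh² − (Σh)²)]
Numerator: 10×3372 − 218×138 = 3636
Denominator: √[(54640 − 47524)(21380 − 19044)] = √[7116 × 2336] = 4077.1284
r = 3636 / 4077.1284 ≈ 0.892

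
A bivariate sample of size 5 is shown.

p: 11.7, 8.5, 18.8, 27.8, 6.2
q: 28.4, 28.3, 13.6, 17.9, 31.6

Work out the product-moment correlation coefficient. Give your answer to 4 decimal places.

-0.8333

n = 5, Σp = 73, Σq = 119.8, Σp² = 1373.86, Σq² = 3111.38, Σpq = 1522.05
nΣpq − ΣpΣq = 7610.25 − 8745.4 = -1135.15
nΣp² − (Σp)² = 6869.3 − 5329 = 1540.3; nΣq² − (Σq)² = 15556.9 − 14352.04 = 1204.86
r = -1135.15 / √(1540.3 × 1204.86) = -1135.15 / 1362.2943 ≈ -0.8333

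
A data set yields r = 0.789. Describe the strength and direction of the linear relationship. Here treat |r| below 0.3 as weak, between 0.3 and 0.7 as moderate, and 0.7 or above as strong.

r = 0.789 > 0 so the relationship is positive.
|r| = 0.789, which falls in the strong range.

strong positive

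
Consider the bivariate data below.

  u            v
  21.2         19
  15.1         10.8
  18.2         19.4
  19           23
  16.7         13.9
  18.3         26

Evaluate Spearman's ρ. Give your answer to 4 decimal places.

Rank u: 6, 1, 3, 5, 2, 4
Rank v: 3, 1, 4, 5, 2, 6
d = rank(u) − rank(v): 3, 0, -1, 0, 0, -2; Σd² = 14
ρ = 1 − 6Σd² / [n(n²−1)] = 1 − 6×14 / (6×35) = 1 − 84/210 ≈ 0.6000

0.6000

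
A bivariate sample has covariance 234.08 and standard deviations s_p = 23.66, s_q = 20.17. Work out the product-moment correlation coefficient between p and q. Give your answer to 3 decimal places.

0.491

r = Cov(p,q) / (s_p · s_q) = 234.08 / (23.66 × 20.17)
  = 234.08 / 477.2222 ≈ 0.491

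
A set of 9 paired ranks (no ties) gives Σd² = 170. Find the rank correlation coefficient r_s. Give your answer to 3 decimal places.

-0.417

ρ = 1 − 6Σd² / [n(n²−1)] = 1 − 6×170 / (9×80)
  = 1 − 1020/720 = 1 − 1.4167 ≈ -0.417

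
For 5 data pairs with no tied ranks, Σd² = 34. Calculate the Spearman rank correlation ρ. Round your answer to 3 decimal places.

-0.700

ρ = 1 − 6Σd² / [n(n²−1)] = 1 − 6×34 / (5×24)
  = 1 − 204/120 = 1 − 1.7000 ≈ -0.700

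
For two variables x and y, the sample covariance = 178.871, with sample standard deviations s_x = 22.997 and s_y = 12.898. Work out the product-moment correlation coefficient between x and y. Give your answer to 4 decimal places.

0.6030

r = Cov(x,y) / (s_x · s_y) = 178.871 / (22.997 × 12.898)
  = 178.871 / 296.6153 ≈ 0.6030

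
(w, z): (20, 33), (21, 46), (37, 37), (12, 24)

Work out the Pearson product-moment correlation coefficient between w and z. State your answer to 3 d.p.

n = 4, Σw = 90, Σz = 140, Σw² = 2354, Σz² = 5150, Σwz = 3283
nΣwz − ΣwΣz = 13132 − 12600 = 532
nΣw² − (Σw)² = 9416 − 8100 = 1316; nΣz² − (Σz)² = 20600 − 19600 = 1000
r = 532 / √(1316 × 1000) = 532 / 1147.1704 ≈ 0.464

0.464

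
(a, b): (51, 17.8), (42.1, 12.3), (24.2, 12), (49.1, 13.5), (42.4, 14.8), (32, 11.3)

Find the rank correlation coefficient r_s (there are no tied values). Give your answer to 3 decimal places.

0.886

Rank a: 6, 3, 1, 5, 4, 2
Rank b: 6, 3, 2, 4, 5, 1
d = rank(a) − rank(b): 0, 0, -1, 1, -1, 1; Σd² = 4
ρ = 1 − 6Σd² / [n(n²−1)] = 1 − 6×4 / (6×35) = 1 − 24/210 ≈ 0.886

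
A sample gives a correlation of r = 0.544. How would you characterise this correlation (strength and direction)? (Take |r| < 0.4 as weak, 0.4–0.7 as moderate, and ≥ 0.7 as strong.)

moderate positive

r = 0.544 > 0 so the relationship is positive.
|r| = 0.544, which falls in the moderate range.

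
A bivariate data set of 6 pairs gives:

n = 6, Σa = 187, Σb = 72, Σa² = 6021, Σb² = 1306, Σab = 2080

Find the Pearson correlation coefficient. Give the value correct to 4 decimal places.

-0.5617

r = (nΣab − ΣaΣb) / √[(nΣa² − (Σa)²)(nΣb² − (Σb)²)]
Numerator: 6×2080 − 187×72 = -984
Denominator: √[(36126 − 34969)(7836 − 5184)] = √[1157 × 2652] = 1751.6746
r = -984 / 1751.6746 ≈ -0.5617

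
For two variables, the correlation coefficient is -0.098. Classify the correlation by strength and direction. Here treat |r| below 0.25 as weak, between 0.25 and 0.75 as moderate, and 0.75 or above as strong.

r = -0.098 < 0 so the relationship is negative.
|r| = 0.098, which falls in the weak range.

weak negative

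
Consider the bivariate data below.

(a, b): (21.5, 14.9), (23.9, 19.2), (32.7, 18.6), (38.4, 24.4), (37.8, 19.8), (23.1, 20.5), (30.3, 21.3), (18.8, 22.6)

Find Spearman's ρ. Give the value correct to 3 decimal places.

Rank a: 2, 4, 6, 8, 7, 3, 5, 1
Rank b: 1, 3, 2, 8, 4, 5, 6, 7
d = rank(a) − rank(b): 1, 1, 4, 0, 3, -2, -1, -6; Σd² = 68
ρ = 1 − 6Σd² / [n(n²−1)] = 1 − 6×68 / (8×63) = 1 − 408/504 ≈ 0.190

0.190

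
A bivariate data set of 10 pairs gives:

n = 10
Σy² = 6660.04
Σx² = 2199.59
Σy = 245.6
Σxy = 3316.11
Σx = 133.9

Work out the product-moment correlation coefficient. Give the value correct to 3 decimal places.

r = (nΣxy − ΣxΣy) / √[(nΣx² − (Σx)²)(nΣy² − (Σy)²)]
Numerator: 10×3316.11 − 133.9×245.6 = 275.26
Denominator: √[(21995.9 − 17929.21)(66600.4 − 60319.36)] = √[4066.69 × 6281.04] = 5054.0125
r = 275.26 / 5054.0125 ≈ 0.054

0.054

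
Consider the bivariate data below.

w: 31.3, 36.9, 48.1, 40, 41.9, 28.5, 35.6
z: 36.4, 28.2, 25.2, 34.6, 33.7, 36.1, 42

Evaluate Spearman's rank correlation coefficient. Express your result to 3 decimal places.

Rank w: 2, 4, 7, 5, 6, 1, 3
Rank z: 6, 2, 1, 4, 3, 5, 7
d = rank(w) − rank(z): -4, 2, 6, 1, 3, -4, -4; Σd² = 98
ρ = 1 − 6Σd² / [n(n²−1)] = 1 − 6×98 / (7×48) = 1 − 588/336 ≈ -0.750

-0.750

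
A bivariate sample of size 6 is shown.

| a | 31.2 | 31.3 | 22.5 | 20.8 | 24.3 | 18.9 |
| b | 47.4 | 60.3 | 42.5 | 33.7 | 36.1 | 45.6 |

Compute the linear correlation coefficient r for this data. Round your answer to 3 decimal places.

n = 6, Σa = 149, Σb = 265.6, Σa² = 3839.72, Σb² = 12207.36, Σab = 6762.55
nΣab − ΣaΣb = 40575.3 − 39574.4 = 1000.9
nΣa² − (Σa)² = 23038.32 − 22201 = 837.32; nΣb² − (Σb)² = 73244.16 − 70543.36 = 2700.8
r = 1000.9 / √(837.32 × 2700.8) = 1000.9 / 1503.8065 ≈ 0.666

0.666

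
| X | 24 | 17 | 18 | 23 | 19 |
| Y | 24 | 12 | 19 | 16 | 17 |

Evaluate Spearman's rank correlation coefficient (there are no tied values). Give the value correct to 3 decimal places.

0.600

Rank X: 5, 1, 2, 4, 3
Rank Y: 5, 1, 4, 2, 3
d = rank(X) − rank(Y): 0, 0, -2, 2, 0; Σd² = 8
ρ = 1 − 6Σd² / [n(n²−1)] = 1 − 6×8 / (5×24) = 1 − 48/120 ≈ 0.600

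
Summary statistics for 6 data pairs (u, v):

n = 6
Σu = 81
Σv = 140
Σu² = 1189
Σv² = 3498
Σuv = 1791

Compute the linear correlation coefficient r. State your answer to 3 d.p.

-0.666

r = (nΣuv − ΣuΣv) / √[(nΣu² − (Σu)²)(nΣv² − (Σv)²)]
Numerator: 6×1791 − 81×140 = -594
Denominator: √[(7134 − 6561)(20988 − 19600)] = √[573 × 1388] = 891.8094
r = -594 / 891.8094 ≈ -0.666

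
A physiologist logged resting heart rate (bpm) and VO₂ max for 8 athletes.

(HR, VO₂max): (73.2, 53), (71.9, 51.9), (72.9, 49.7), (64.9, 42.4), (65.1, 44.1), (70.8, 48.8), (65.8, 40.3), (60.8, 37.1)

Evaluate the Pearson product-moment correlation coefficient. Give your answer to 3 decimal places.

n = 8, Σx = 545.4, Σy = 367.3, Σx² = 37331.2, Σy² = 17097.21, Σxy = 25219.47
nΣxy − ΣxΣy = 201755.76 − 200325.42 = 1430.34
nΣx² − (Σx)² = 298649.6 − 297461.16 = 1188.44; nΣy² − (Σy)² = 136777.68 − 134909.29 = 1868.39
r = 1430.34 / √(1188.44 × 1868.39) = 1430.34 / 1490.1240 ≈ 0.960

0.960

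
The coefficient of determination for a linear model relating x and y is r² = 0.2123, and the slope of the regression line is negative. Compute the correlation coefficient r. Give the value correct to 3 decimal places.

|r| = √0.2123 = 0.461
The association is negative, so r = −0.461.

-0.461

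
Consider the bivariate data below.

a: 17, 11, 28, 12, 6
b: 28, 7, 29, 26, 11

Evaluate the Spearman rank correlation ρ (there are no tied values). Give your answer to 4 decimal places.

0.9000

Rank a: 4, 2, 5, 3, 1
Rank b: 4, 1, 5, 3, 2
d = rank(a) − rank(b): 0, 1, 0, 0, -1; Σd² = 2
ρ = 1 − 6Σd² / [n(n²−1)] = 1 − 6×2 / (5×24) = 1 − 12/120 ≈ 0.9000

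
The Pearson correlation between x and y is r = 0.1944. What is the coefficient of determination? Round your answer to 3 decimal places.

0.038

r² = (0.1944)² = 0.038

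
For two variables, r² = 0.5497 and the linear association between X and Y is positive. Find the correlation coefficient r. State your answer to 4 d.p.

|r| = √0.5497 = 0.7414
The association is positive, so r = 0.7414.

0.7414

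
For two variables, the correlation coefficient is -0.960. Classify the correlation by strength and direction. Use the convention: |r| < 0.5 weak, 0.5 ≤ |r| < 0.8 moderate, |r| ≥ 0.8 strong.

strong negative

r = -0.960 < 0 so the relationship is negative.
|r| = 0.960, which falls in the strong range.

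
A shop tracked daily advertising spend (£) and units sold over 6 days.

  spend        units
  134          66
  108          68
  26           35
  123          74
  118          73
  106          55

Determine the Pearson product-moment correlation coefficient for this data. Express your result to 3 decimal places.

0.910

n = 6, Σx = 615, Σy = 371, Σx² = 70585, Σy² = 24035, Σxy = 40644
nΣxy − ΣxΣy = 243864 − 228165 = 15699
nΣx² − (Σx)² = 423510 − 378225 = 45285; nΣy² − (Σy)² = 144210 − 137641 = 6569
r = 15699 / √(45285 × 6569) = 15699 / 17247.5263 ≈ 0.910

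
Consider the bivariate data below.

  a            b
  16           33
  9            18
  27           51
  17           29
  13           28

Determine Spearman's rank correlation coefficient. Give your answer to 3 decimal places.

0.900

Rank a: 3, 1, 5, 4, 2
Rank b: 4, 1, 5, 3, 2
d = rank(a) − rank(b): -1, 0, 0, 1, 0; Σd² = 2
ρ = 1 − 6Σd² / [n(n²−1)] = 1 − 6×2 / (5×24) = 1 − 12/120 ≈ 0.900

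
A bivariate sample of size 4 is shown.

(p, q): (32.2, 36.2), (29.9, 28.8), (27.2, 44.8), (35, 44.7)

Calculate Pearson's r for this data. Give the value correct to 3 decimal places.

n = 4, Σp = 124.3, Σq = 154.5, Σp² = 3895.69, Σq² = 6145.01, Σpq = 4809.82
nΣpq − ΣpΣq = 19239.28 − 19204.35 = 34.93
nΣp² − (Σp)² = 15582.76 − 15450.49 = 132.27; nΣq² − (Σq)² = 24580.04 − 23870.25 = 709.79
r = 34.93 / √(132.27 × 709.79) = 34.93 / 306.4048 ≈ 0.114

0.114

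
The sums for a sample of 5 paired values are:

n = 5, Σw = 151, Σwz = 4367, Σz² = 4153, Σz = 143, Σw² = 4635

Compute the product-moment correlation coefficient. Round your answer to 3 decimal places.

0.704

r = (nΣwz − ΣwΣz) / √[(nΣw² − (Σw)²)(nΣz² − (Σz)²)]
Numerator: 5×4367 − 151×143 = 242
Denominator: √[(23175 − 22801)(20765 − 20449)] = √[374 × 316] = 343.7790
r = 242 / 343.7790 ≈ 0.704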